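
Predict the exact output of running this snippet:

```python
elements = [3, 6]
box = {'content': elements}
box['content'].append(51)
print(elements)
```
[3, 6, 51]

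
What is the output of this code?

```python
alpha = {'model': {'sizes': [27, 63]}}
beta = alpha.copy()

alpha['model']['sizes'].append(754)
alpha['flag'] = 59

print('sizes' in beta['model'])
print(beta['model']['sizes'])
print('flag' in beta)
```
True
[27, 63, 754]
False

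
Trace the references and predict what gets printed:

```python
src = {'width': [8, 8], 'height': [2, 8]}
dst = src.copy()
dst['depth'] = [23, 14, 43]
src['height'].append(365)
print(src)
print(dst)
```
{'width': [8, 8], 'height': [2, 8, 365]}
{'width': [8, 8], 'height': [2, 8, 365], 'depth': [23, 14, 43]}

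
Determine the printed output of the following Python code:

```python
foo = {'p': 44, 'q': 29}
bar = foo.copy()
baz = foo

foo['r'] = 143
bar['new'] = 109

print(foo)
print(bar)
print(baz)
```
{'p': 44, 'q': 29, 'r': 143}
{'p': 44, 'q': 29, 'new': 109}
{'p': 44, 'q': 29, 'r': 143}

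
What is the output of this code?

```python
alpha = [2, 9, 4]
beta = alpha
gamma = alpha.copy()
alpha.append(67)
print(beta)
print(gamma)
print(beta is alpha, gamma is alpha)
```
[2, 9, 4, 67]
[2, 9, 4]
True False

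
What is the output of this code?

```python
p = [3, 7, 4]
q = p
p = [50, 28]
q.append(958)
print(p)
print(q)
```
[50, 28]
[3, 7, 4, 958]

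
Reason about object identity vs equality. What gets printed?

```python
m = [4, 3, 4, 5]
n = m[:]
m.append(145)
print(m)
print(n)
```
[4, 3, 4, 5, 145]
[4, 3, 4, 5]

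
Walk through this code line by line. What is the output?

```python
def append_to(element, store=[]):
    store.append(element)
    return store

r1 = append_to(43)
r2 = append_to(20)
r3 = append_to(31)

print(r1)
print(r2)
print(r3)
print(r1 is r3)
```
[43, 20, 31]
[43, 20, 31]
[43, 20, 31]
True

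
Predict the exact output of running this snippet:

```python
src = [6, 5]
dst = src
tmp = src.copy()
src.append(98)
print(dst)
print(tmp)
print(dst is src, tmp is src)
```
[6, 5, 98]
[6, 5]
True False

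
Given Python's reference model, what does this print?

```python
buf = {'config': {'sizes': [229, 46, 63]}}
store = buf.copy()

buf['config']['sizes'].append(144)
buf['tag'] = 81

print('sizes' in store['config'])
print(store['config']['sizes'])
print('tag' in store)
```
True
[229, 46, 63, 144]
False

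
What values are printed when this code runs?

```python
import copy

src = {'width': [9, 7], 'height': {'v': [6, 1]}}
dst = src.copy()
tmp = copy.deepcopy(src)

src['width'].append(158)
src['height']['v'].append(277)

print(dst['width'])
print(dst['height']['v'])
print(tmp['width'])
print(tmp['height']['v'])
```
[9, 7, 158]
[6, 1, 277]
[9, 7]
[6, 1]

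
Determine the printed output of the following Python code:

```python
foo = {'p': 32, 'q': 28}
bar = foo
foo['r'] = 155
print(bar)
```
{'p': 32, 'q': 28, 'r': 155}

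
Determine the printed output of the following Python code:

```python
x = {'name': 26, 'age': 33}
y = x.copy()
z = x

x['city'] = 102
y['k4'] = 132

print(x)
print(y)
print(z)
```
{'name': 26, 'age': 33, 'city': 102}
{'name': 26, 'age': 33, 'k4': 132}
{'name': 26, 'age': 33, 'city': 102}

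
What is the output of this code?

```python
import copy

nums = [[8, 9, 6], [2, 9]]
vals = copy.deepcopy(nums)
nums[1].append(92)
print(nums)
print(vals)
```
[[8, 9, 6], [2, 9, 92]]
[[8, 9, 6], [2, 9]]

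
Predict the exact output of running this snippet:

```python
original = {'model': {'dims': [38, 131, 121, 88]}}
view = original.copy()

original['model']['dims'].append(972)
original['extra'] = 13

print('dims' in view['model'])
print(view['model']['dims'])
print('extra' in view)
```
True
[38, 131, 121, 88, 972]
False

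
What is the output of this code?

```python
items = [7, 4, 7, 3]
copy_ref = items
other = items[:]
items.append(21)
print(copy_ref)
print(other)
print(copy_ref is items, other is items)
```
[7, 4, 7, 3, 21]
[7, 4, 7, 3]
True False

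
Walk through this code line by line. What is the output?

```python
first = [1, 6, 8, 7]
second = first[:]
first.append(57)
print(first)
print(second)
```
[1, 6, 8, 7, 57]
[1, 6, 8, 7]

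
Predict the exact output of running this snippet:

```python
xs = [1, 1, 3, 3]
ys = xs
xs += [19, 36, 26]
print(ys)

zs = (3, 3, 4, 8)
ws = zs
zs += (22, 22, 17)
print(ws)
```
[1, 1, 3, 3, 19, 36, 26]
(3, 3, 4, 8)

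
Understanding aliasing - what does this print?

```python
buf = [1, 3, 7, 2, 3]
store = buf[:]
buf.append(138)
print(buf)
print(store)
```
[1, 3, 7, 2, 3, 138]
[1, 3, 7, 2, 3]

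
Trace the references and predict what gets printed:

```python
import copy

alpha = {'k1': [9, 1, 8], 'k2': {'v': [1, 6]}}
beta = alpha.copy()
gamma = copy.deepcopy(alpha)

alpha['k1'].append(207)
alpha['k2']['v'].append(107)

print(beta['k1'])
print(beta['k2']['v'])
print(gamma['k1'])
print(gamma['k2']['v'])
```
[9, 1, 8, 207]
[1, 6, 107]
[9, 1, 8]
[1, 6]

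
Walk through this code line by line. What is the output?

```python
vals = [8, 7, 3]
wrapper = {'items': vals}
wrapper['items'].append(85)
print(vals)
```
[8, 7, 3, 85]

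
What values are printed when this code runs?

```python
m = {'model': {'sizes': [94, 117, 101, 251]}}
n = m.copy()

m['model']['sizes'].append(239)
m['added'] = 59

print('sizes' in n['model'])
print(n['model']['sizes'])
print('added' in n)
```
True
[94, 117, 101, 251, 239]
False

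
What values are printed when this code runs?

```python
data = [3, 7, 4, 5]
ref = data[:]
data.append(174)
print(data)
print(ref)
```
[3, 7, 4, 5, 174]
[3, 7, 4, 5]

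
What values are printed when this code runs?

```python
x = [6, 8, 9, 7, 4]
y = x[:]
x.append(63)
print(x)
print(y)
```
[6, 8, 9, 7, 4, 63]
[6, 8, 9, 7, 4]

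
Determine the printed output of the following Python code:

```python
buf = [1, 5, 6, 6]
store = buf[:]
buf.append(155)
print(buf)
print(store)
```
[1, 5, 6, 6, 155]
[1, 5, 6, 6]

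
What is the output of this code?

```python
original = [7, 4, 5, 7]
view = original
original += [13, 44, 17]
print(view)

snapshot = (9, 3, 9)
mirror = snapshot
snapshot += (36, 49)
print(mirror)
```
[7, 4, 5, 7, 13, 44, 17]
(9, 3, 9)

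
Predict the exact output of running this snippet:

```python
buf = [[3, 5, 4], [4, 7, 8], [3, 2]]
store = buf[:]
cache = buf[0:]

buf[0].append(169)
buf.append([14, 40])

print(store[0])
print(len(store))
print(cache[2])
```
[3, 5, 4, 169]
3
[3, 2]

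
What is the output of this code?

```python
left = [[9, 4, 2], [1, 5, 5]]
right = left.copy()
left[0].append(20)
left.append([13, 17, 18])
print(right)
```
[[9, 4, 2, 20], [1, 5, 5]]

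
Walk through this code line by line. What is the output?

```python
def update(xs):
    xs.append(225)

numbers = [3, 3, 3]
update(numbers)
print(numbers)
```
[3, 3, 3, 225]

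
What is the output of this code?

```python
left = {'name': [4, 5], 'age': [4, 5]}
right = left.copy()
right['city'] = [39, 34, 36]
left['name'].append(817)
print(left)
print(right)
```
{'name': [4, 5, 817], 'age': [4, 5]}
{'name': [4, 5, 817], 'age': [4, 5], 'city': [39, 34, 36]}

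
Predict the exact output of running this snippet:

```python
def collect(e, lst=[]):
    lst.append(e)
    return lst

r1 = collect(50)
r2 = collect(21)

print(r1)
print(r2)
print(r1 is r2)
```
[50, 21]
[50, 21]
True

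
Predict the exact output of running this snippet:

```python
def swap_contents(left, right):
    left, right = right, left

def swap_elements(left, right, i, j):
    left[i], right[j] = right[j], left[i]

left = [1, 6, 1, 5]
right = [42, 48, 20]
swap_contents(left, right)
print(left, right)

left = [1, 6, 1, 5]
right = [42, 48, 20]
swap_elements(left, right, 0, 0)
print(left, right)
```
[1, 6, 1, 5] [42, 48, 20]
[42, 6, 1, 5] [1, 48, 20]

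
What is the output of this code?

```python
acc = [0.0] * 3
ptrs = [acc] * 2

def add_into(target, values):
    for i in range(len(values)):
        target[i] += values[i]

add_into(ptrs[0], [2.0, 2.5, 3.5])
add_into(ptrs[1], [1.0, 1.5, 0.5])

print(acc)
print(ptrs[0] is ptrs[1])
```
[3.0, 4.0, 4.0]
True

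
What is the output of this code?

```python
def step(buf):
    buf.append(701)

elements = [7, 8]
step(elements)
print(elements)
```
[7, 8, 701]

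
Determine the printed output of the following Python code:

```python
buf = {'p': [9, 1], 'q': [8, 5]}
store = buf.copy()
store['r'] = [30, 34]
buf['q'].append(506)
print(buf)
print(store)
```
{'p': [9, 1], 'q': [8, 5, 506]}
{'p': [9, 1], 'q': [8, 5, 506], 'r': [30, 34]}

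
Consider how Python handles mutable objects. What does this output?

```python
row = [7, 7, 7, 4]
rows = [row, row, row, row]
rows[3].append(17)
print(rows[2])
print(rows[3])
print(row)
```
[7, 7, 7, 4, 17]
[7, 7, 7, 4, 17]
[7, 7, 7, 4, 17]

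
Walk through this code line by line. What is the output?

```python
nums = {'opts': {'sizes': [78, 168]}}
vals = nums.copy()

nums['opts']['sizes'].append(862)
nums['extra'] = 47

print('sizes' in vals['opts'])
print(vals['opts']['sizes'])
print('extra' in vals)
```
True
[78, 168, 862]
False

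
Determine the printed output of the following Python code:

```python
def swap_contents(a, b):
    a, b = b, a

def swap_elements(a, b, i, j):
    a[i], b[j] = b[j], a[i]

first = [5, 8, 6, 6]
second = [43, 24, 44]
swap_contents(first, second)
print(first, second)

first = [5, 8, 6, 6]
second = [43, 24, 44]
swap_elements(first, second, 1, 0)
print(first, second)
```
[5, 8, 6, 6] [43, 24, 44]
[5, 43, 6, 6] [8, 24, 44]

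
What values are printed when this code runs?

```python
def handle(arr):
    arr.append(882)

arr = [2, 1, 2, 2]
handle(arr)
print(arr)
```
[2, 1, 2, 2, 882]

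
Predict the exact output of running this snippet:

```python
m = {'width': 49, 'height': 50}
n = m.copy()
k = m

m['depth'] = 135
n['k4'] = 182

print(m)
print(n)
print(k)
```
{'width': 49, 'height': 50, 'depth': 135}
{'width': 49, 'height': 50, 'k4': 182}
{'width': 49, 'height': 50, 'depth': 135}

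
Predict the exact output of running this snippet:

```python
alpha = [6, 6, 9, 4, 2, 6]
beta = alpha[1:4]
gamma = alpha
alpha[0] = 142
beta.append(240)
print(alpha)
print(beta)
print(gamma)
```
[142, 6, 9, 4, 2, 6]
[6, 9, 4, 240]
[142, 6, 9, 4, 2, 6]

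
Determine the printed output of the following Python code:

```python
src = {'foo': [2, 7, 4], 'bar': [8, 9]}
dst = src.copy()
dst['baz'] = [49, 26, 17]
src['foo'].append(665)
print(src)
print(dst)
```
{'foo': [2, 7, 4, 665], 'bar': [8, 9]}
{'foo': [2, 7, 4, 665], 'bar': [8, 9], 'baz': [49, 26, 17]}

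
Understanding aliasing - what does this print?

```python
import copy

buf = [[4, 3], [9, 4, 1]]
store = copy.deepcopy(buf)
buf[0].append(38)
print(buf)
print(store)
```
[[4, 3, 38], [9, 4, 1]]
[[4, 3], [9, 4, 1]]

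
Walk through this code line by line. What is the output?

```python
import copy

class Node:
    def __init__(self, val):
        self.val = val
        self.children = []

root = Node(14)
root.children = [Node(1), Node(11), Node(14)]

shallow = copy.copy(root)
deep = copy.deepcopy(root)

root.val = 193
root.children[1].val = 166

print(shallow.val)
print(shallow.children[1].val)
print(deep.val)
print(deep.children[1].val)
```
14
166
14
11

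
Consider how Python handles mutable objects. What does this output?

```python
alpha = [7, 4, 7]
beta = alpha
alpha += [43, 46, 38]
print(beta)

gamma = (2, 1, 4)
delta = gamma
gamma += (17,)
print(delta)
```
[7, 4, 7, 43, 46, 38]
(2, 1, 4)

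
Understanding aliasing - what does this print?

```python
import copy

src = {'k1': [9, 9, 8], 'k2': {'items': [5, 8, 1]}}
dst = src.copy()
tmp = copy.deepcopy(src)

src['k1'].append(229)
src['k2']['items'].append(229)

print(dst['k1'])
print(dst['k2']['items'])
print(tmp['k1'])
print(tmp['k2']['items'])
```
[9, 9, 8, 229]
[5, 8, 1, 229]
[9, 9, 8]
[5, 8, 1]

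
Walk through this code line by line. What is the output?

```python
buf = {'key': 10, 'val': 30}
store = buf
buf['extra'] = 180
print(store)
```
{'key': 10, 'val': 30, 'extra': 180}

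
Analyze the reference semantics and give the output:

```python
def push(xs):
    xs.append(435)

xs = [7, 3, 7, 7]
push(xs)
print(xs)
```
[7, 3, 7, 7, 435]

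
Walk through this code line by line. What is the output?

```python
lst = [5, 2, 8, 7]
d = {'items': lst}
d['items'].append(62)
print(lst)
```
[5, 2, 8, 7, 62]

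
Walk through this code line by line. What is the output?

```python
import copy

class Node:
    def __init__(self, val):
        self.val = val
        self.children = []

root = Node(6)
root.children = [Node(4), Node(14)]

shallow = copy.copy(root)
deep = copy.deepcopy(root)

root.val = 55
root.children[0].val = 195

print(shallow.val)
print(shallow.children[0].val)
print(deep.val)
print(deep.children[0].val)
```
6
195
6
4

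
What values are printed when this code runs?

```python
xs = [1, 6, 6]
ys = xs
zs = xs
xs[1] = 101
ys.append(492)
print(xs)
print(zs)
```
[1, 101, 6, 492]
[1, 101, 6, 492]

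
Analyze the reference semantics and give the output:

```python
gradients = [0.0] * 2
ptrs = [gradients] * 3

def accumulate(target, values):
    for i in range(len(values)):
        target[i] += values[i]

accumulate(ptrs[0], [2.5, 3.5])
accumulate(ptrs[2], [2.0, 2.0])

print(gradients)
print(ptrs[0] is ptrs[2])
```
[4.5, 5.5]
True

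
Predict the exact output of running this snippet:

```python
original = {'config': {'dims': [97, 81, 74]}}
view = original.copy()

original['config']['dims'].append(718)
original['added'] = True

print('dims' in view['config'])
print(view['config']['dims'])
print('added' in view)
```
True
[97, 81, 74, 718]
False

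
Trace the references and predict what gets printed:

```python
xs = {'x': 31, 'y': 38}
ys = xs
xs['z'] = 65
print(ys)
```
{'x': 31, 'y': 38, 'z': 65}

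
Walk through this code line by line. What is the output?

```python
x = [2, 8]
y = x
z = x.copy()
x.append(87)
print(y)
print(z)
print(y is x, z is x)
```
[2, 8, 87]
[2, 8]
True False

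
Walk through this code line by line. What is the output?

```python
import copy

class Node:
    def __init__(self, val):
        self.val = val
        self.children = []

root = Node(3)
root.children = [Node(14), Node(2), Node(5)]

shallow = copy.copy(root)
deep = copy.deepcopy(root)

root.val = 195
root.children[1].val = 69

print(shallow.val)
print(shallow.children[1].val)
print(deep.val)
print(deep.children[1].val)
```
3
69
3
2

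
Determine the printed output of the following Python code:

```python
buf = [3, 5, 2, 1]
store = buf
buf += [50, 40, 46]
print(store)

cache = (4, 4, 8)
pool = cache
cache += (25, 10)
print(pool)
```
[3, 5, 2, 1, 50, 40, 46]
(4, 4, 8)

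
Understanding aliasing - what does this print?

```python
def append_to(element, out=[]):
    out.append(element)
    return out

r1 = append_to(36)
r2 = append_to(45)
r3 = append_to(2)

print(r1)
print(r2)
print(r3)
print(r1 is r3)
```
[36, 45, 2]
[36, 45, 2]
[36, 45, 2]
True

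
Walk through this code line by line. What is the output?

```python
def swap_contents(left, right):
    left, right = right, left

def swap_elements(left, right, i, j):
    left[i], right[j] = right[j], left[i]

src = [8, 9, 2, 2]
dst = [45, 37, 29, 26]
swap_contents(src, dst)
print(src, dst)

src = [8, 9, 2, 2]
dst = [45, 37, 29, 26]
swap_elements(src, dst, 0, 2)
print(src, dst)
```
[8, 9, 2, 2] [45, 37, 29, 26]
[29, 9, 2, 2] [45, 37, 8, 26]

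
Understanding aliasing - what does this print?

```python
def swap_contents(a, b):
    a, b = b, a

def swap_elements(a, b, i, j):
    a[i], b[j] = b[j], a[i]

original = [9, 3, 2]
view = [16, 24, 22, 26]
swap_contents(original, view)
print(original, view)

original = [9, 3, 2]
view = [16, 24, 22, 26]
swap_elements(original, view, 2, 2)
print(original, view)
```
[9, 3, 2] [16, 24, 22, 26]
[9, 3, 22] [16, 24, 2, 26]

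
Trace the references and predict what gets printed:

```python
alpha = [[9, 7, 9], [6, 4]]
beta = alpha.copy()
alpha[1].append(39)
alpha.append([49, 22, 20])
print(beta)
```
[[9, 7, 9], [6, 4, 39]]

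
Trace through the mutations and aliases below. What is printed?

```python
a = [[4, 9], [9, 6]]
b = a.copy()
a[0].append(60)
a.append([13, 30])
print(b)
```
[[4, 9, 60], [9, 6]]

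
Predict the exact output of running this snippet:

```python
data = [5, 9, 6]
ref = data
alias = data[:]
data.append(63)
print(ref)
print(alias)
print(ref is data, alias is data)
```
[5, 9, 6, 63]
[5, 9, 6]
True False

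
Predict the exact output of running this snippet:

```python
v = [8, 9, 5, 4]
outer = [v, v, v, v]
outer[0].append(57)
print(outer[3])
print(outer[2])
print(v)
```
[8, 9, 5, 4, 57]
[8, 9, 5, 4, 57]
[8, 9, 5, 4, 57]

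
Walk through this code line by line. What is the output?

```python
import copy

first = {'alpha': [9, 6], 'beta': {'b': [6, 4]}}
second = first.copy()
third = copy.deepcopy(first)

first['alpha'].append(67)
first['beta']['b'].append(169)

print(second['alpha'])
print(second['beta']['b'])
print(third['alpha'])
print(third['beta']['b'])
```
[9, 6, 67]
[6, 4, 169]
[9, 6]
[6, 4]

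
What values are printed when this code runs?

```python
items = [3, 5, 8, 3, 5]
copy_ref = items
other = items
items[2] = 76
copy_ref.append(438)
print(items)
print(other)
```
[3, 5, 76, 3, 5, 438]
[3, 5, 76, 3, 5, 438]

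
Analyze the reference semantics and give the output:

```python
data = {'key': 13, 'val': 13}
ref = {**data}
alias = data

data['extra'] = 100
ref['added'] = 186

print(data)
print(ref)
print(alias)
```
{'key': 13, 'val': 13, 'extra': 100}
{'key': 13, 'val': 13, 'added': 186}
{'key': 13, 'val': 13, 'extra': 100}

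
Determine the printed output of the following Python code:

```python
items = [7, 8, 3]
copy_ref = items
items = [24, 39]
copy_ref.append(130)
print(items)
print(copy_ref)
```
[24, 39]
[7, 8, 3, 130]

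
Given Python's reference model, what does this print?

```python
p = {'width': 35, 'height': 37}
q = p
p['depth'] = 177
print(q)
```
{'width': 35, 'height': 37, 'depth': 177}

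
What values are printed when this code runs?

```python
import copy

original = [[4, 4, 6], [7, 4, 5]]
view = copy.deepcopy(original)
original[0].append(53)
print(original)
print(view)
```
[[4, 4, 6, 53], [7, 4, 5]]
[[4, 4, 6], [7, 4, 5]]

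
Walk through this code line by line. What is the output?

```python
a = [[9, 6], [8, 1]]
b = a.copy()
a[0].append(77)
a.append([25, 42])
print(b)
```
[[9, 6, 77], [8, 1]]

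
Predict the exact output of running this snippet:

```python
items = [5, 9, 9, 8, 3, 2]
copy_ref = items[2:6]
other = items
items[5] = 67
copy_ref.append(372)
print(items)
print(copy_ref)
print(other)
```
[5, 9, 9, 8, 3, 67]
[9, 8, 3, 2, 372]
[5, 9, 9, 8, 3, 67]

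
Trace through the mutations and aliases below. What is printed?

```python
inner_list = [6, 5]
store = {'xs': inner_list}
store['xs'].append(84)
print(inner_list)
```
[6, 5, 84]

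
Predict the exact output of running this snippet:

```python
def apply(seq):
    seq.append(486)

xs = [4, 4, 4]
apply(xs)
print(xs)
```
[4, 4, 4, 486]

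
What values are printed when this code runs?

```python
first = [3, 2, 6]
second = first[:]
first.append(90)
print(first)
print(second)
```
[3, 2, 6, 90]
[3, 2, 6]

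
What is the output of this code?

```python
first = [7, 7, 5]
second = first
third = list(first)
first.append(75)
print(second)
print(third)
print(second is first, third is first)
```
[7, 7, 5, 75]
[7, 7, 5]
True False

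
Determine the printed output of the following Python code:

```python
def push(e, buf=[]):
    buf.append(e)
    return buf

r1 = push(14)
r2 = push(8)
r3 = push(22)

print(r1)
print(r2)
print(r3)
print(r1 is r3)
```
[14, 8, 22]
[14, 8, 22]
[14, 8, 22]
True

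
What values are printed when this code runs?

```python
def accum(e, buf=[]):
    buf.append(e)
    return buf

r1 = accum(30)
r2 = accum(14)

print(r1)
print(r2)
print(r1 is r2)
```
[30, 14]
[30, 14]
True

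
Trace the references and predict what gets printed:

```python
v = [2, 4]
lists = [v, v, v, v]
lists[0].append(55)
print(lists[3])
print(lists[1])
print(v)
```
[2, 4, 55]
[2, 4, 55]
[2, 4, 55]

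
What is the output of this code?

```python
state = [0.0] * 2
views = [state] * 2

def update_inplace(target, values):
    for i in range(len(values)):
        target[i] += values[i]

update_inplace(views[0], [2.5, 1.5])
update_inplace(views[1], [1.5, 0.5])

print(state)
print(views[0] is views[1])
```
[4.0, 2.0]
True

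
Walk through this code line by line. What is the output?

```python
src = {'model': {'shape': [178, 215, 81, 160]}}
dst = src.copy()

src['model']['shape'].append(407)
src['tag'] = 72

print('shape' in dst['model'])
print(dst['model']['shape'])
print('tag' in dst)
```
True
[178, 215, 81, 160, 407]
False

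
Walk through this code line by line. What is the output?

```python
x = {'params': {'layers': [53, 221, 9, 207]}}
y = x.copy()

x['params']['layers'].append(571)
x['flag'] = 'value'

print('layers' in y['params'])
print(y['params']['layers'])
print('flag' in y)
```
True
[53, 221, 9, 207, 571]
False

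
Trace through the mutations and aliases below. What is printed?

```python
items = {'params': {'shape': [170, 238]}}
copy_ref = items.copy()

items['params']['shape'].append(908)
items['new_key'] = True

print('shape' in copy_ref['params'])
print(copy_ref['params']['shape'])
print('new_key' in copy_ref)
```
True
[170, 238, 908]
False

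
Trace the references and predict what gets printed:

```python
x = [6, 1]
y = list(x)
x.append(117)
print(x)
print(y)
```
[6, 1, 117]
[6, 1]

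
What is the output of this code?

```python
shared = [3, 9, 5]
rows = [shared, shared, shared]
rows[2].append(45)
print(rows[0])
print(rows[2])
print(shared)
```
[3, 9, 5, 45]
[3, 9, 5, 45]
[3, 9, 5, 45]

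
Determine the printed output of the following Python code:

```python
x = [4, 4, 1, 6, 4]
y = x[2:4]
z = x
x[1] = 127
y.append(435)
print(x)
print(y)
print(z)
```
[4, 127, 1, 6, 4]
[1, 6, 435]
[4, 127, 1, 6, 4]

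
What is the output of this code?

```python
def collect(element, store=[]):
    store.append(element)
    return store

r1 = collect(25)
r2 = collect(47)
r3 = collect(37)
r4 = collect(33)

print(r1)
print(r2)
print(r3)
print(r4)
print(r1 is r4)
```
[25, 47, 37, 33]
[25, 47, 37, 33]
[25, 47, 37, 33]
[25, 47, 37, 33]
True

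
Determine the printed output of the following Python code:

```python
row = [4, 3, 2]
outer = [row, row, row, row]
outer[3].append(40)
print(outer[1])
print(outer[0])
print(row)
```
[4, 3, 2, 40]
[4, 3, 2, 40]
[4, 3, 2, 40]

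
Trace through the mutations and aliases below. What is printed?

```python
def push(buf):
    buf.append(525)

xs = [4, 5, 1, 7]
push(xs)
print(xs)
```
[4, 5, 1, 7, 525]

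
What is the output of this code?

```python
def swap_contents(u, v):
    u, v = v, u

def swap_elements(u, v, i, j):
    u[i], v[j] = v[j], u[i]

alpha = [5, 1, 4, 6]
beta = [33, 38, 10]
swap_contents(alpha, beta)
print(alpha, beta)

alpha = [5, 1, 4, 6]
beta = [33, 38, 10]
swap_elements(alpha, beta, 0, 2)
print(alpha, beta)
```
[5, 1, 4, 6] [33, 38, 10]
[10, 1, 4, 6] [33, 38, 5]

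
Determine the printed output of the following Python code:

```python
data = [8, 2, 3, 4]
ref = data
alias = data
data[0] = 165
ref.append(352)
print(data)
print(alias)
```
[165, 2, 3, 4, 352]
[165, 2, 3, 4, 352]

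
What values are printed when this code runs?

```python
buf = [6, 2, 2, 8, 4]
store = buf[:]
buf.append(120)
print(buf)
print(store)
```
[6, 2, 2, 8, 4, 120]
[6, 2, 2, 8, 4]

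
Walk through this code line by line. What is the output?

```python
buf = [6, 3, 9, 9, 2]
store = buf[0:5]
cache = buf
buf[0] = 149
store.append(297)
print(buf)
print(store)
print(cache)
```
[149, 3, 9, 9, 2]
[6, 3, 9, 9, 2, 297]
[149, 3, 9, 9, 2]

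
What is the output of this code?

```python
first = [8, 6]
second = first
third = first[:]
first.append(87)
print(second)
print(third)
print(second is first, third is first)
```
[8, 6, 87]
[8, 6]
True False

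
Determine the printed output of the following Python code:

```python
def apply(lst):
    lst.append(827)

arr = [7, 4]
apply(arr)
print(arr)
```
[7, 4, 827]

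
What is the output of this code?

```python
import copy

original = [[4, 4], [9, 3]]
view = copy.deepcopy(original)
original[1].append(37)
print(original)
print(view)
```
[[4, 4], [9, 3, 37]]
[[4, 4], [9, 3]]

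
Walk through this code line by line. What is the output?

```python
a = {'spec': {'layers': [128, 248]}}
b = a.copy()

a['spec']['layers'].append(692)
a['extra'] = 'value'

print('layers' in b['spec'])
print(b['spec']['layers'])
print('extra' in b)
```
True
[128, 248, 692]
False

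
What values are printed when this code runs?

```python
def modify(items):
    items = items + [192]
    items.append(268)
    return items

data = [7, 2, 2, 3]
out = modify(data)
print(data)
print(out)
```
[7, 2, 2, 3]
[7, 2, 2, 3, 192, 268]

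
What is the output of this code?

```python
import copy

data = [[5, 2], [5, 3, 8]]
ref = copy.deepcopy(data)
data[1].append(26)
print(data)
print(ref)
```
[[5, 2], [5, 3, 8, 26]]
[[5, 2], [5, 3, 8]]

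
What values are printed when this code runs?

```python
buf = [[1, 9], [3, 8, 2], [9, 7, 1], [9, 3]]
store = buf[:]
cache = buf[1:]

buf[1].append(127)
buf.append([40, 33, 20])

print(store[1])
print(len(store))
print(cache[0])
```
[3, 8, 2, 127]
4
[3, 8, 2, 127]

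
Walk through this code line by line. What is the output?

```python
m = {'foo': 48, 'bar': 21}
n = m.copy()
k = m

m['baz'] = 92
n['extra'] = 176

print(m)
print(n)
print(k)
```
{'foo': 48, 'bar': 21, 'baz': 92}
{'foo': 48, 'bar': 21, 'extra': 176}
{'foo': 48, 'bar': 21, 'baz': 92}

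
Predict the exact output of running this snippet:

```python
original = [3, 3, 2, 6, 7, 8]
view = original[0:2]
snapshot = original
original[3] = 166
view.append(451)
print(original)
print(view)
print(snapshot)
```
[3, 3, 2, 166, 7, 8]
[3, 3, 451]
[3, 3, 2, 166, 7, 8]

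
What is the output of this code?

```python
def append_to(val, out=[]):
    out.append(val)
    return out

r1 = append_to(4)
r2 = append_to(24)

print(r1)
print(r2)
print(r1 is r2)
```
[4, 24]
[4, 24]
True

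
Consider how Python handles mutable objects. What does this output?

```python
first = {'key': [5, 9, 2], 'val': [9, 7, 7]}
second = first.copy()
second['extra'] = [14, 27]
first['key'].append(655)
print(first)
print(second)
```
{'key': [5, 9, 2, 655], 'val': [9, 7, 7]}
{'key': [5, 9, 2, 655], 'val': [9, 7, 7], 'extra': [14, 27]}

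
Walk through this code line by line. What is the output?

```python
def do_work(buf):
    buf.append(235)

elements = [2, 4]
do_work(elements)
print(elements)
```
[2, 4, 235]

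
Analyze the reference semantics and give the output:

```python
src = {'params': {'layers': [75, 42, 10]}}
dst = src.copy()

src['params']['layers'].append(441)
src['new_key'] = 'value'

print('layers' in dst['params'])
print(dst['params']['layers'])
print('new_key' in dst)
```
True
[75, 42, 10, 441]
False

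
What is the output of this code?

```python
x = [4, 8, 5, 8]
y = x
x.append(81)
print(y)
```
[4, 8, 5, 8, 81]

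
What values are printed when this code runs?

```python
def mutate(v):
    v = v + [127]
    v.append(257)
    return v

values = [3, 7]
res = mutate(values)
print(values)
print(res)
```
[3, 7]
[3, 7, 127, 257]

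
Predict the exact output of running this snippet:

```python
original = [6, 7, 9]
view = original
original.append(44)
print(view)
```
[6, 7, 9, 44]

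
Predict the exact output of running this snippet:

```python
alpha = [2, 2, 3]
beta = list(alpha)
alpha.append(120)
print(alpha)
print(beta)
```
[2, 2, 3, 120]
[2, 2, 3]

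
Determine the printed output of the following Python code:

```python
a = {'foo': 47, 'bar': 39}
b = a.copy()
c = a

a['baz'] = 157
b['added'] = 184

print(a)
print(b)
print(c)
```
{'foo': 47, 'bar': 39, 'baz': 157}
{'foo': 47, 'bar': 39, 'added': 184}
{'foo': 47, 'bar': 39, 'baz': 157}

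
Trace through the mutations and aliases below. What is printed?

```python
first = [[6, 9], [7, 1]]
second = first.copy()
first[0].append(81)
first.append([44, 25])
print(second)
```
[[6, 9, 81], [7, 1]]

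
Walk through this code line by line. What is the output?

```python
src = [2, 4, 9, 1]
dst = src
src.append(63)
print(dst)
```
[2, 4, 9, 1, 63]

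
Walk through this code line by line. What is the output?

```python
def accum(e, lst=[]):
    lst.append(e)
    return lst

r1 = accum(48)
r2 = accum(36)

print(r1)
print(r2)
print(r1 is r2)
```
[48, 36]
[48, 36]
True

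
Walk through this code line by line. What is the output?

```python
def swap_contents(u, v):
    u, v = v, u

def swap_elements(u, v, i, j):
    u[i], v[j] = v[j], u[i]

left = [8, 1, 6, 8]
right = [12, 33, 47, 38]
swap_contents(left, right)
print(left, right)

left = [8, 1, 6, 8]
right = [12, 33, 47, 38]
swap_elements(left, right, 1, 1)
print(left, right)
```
[8, 1, 6, 8] [12, 33, 47, 38]
[8, 33, 6, 8] [12, 1, 47, 38]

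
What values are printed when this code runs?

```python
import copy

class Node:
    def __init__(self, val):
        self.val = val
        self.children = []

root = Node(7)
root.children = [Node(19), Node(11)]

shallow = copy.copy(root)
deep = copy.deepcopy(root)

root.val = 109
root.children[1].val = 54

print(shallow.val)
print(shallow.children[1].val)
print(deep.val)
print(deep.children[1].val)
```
7
54
7
11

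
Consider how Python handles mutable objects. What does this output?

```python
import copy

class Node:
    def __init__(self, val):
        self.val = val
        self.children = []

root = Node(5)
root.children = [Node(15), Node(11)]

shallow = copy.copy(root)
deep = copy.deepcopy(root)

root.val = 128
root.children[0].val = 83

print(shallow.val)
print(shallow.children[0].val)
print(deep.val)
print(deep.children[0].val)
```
5
83
5
15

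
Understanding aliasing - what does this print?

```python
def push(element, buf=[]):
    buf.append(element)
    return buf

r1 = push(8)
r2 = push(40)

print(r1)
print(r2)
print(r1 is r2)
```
[8, 40]
[8, 40]
True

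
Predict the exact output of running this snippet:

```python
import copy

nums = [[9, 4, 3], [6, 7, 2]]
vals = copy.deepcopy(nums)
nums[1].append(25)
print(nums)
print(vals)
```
[[9, 4, 3], [6, 7, 2, 25]]
[[9, 4, 3], [6, 7, 2]]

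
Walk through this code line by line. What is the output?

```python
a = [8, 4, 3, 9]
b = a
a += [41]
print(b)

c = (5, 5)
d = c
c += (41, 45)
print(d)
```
[8, 4, 3, 9, 41]
(5, 5)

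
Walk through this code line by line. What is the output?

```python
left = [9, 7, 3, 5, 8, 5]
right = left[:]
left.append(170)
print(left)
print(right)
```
[9, 7, 3, 5, 8, 5, 170]
[9, 7, 3, 5, 8, 5]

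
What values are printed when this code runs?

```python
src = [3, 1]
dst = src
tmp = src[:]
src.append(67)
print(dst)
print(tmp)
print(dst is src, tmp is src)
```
[3, 1, 67]
[3, 1]
True False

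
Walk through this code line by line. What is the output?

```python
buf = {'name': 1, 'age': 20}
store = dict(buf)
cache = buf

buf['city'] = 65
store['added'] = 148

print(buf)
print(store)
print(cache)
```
{'name': 1, 'age': 20, 'city': 65}
{'name': 1, 'age': 20, 'added': 148}
{'name': 1, 'age': 20, 'city': 65}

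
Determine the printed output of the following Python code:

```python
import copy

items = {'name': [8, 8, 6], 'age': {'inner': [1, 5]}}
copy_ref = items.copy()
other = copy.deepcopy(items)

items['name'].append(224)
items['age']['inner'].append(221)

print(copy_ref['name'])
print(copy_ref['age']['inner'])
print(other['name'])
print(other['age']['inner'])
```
[8, 8, 6, 224]
[1, 5, 221]
[8, 8, 6]
[1, 5]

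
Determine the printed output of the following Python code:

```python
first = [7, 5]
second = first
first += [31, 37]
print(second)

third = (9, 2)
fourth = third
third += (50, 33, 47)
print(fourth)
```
[7, 5, 31, 37]
(9, 2)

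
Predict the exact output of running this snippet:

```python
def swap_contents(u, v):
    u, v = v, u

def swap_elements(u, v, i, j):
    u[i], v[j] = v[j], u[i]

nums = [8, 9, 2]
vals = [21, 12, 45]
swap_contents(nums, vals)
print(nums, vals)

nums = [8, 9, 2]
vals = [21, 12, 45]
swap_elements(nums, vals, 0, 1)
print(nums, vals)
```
[8, 9, 2] [21, 12, 45]
[12, 9, 2] [21, 8, 45]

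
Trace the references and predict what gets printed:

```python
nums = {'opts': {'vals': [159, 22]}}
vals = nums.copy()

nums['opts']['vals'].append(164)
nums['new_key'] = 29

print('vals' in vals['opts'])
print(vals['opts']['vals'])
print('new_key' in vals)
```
True
[159, 22, 164]
False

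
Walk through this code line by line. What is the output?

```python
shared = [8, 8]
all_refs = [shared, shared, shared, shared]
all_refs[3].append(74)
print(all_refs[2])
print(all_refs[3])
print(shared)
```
[8, 8, 74]
[8, 8, 74]
[8, 8, 74]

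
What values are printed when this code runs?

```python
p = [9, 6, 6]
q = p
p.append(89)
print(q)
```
[9, 6, 6, 89]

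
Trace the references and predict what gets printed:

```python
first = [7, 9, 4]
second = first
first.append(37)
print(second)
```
[7, 9, 4, 37]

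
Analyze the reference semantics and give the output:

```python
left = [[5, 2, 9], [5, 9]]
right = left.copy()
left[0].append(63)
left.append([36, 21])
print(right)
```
[[5, 2, 9, 63], [5, 9]]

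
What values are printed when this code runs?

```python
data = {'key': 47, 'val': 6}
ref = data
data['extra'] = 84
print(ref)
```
{'key': 47, 'val': 6, 'extra': 84}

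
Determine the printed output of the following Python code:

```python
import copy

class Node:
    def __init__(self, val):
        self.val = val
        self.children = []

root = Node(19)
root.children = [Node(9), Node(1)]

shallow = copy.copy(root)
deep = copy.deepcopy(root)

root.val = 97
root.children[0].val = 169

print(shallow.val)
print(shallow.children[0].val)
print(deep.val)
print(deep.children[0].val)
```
19
169
19
9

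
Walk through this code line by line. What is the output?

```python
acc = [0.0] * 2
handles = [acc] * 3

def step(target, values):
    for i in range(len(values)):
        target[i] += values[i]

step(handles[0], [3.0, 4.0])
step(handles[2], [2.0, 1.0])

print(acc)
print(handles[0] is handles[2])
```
[5.0, 5.0]
True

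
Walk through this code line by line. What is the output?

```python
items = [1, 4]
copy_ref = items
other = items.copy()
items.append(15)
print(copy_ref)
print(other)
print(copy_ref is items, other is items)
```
[1, 4, 15]
[1, 4]
True False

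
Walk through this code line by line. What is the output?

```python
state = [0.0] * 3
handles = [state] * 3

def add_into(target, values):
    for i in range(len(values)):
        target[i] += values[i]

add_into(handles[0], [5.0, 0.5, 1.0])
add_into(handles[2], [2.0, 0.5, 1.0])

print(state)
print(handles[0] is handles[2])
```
[7.0, 1.0, 2.0]
True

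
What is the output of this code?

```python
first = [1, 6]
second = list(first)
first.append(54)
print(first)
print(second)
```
[1, 6, 54]
[1, 6]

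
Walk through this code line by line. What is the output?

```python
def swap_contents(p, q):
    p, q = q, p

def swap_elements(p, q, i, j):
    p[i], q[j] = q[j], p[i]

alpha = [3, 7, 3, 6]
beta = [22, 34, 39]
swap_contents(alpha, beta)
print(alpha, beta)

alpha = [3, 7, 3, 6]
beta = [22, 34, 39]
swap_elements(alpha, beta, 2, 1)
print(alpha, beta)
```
[3, 7, 3, 6] [22, 34, 39]
[3, 7, 34, 6] [22, 3, 39]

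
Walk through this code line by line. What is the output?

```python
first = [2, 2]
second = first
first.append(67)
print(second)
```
[2, 2, 67]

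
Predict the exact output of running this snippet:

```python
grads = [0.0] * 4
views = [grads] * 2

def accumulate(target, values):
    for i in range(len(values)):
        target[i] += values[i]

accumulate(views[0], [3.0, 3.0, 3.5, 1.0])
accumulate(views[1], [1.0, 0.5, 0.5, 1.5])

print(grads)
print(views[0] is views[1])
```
[4.0, 3.5, 4.0, 2.5]
True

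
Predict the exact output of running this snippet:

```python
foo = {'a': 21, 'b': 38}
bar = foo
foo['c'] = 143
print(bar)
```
{'a': 21, 'b': 38, 'c': 143}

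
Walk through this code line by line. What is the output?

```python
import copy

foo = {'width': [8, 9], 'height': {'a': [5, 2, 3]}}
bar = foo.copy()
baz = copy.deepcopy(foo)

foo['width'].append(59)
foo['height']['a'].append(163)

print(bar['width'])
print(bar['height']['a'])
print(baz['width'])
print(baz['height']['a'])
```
[8, 9, 59]
[5, 2, 3, 163]
[8, 9]
[5, 2, 3]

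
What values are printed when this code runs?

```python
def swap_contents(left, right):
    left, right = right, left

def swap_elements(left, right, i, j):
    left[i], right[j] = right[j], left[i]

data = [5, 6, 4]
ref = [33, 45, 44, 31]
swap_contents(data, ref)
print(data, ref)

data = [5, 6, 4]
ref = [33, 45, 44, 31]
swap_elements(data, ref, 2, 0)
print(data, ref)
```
[5, 6, 4] [33, 45, 44, 31]
[5, 6, 33] [4, 45, 44, 31]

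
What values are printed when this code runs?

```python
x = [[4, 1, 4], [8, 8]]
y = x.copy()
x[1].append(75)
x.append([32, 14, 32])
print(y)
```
[[4, 1, 4], [8, 8, 75]]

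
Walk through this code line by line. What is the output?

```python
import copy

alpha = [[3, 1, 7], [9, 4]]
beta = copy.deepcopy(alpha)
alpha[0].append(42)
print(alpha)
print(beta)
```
[[3, 1, 7, 42], [9, 4]]
[[3, 1, 7], [9, 4]]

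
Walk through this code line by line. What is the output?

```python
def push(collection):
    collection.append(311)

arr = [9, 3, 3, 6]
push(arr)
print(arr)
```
[9, 3, 3, 6, 311]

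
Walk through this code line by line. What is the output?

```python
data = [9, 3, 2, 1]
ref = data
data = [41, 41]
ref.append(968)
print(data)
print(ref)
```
[41, 41]
[9, 3, 2, 1, 968]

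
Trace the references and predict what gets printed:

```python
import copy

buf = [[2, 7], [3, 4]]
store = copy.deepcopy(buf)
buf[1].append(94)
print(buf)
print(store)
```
[[2, 7], [3, 4, 94]]
[[2, 7], [3, 4]]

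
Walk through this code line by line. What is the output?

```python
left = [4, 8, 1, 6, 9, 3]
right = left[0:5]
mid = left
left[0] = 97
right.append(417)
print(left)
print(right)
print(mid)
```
[97, 8, 1, 6, 9, 3]
[4, 8, 1, 6, 9, 417]
[97, 8, 1, 6, 9, 3]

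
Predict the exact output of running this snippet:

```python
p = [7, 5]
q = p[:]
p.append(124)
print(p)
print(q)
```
[7, 5, 124]
[7, 5]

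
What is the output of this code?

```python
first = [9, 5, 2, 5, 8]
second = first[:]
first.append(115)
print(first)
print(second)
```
[9, 5, 2, 5, 8, 115]
[9, 5, 2, 5, 8]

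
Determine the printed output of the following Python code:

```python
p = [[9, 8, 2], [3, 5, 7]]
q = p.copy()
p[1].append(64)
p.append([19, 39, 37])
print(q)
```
[[9, 8, 2], [3, 5, 7, 64]]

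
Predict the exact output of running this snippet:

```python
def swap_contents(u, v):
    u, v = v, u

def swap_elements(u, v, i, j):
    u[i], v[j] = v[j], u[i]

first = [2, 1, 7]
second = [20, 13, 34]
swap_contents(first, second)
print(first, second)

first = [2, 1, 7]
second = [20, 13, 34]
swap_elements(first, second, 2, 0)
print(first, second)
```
[2, 1, 7] [20, 13, 34]
[2, 1, 20] [7, 13, 34]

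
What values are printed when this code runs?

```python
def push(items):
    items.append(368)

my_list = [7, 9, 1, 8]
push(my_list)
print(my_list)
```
[7, 9, 1, 8, 368]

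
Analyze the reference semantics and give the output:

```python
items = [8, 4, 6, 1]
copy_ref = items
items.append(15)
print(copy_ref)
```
[8, 4, 6, 1, 15]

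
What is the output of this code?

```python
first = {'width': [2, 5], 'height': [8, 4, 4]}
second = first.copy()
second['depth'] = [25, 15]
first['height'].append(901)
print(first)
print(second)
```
{'width': [2, 5], 'height': [8, 4, 4, 901]}
{'width': [2, 5], 'height': [8, 4, 4, 901], 'depth': [25, 15]}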